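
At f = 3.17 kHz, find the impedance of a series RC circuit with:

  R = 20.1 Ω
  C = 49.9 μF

Step 1 — Angular frequency: ω = 2π·f = 2π·3170 = 1.992e+04 rad/s.
Step 2 — Component impedances:
  R: Z = R = 20.1 Ω
  C: Z = 1/(jωC) = -j/(ω·C) = 0 - j1.006 Ω
Step 3 — Series combination: Z_total = R + C = 20.1 - j1.006 Ω = 20.13∠-2.9° Ω.

Z = 20.1 - j1.006 Ω = 20.13∠-2.9° Ω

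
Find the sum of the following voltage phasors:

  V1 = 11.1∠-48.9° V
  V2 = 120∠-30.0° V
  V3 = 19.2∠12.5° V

Step 1 — Convert each phasor to rectangular form:
  V1 = 11.1·(cos(-48.9°) + j·sin(-48.9°)) = 7.297 - j8.365 V
  V2 = 120·(cos(-30.0°) + j·sin(-30.0°)) = 103.9 - j60 V
  V3 = 19.2·(cos(12.5°) + j·sin(12.5°)) = 18.74 + j4.156 V
Step 2 — Sum components: V_total = 130 - j64.21 V.
Step 3 — Convert to polar: |V_total| = 145 V, ∠V_total = -26.3°.

V_total = 145∠-26.3° V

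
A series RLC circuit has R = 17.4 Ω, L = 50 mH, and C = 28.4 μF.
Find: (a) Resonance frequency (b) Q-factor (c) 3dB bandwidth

Step 1 — Resonance: ω₀ = 1/√(LC) = 1/√(0.05·2.84e-05) = 839.2 rad/s.
Step 2 — f₀ = ω₀/(2π) = 133.6 Hz.
Step 3 — Series Q: Q = ω₀L/R = 839.2·0.05/17.4 = 2.411.
Step 4 — Bandwidth: Δω = ω₀/Q = 348 rad/s; BW = Δω/(2π) = 55.39 Hz.

(a) f₀ = 133.6 Hz  (b) Q = 2.411  (c) BW = 55.39 Hz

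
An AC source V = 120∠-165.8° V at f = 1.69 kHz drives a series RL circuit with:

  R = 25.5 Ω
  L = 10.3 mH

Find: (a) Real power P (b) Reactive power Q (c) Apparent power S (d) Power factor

Step 1 — Angular frequency: ω = 2π·f = 2π·1690 = 1.062e+04 rad/s.
Step 2 — Component impedances:
  R: Z = R = 25.5 Ω
  L: Z = jωL = j·1.062e+04·0.0103 = 0 + j109.4 Ω
Step 3 — Series combination: Z_total = R + L = 25.5 + j109.4 Ω = 112.3∠76.9° Ω.
Step 4 — Source phasor: V = 120∠-165.8° V = -116.3 - j29.44 V.
Step 5 — Current: I = V / Z = -0.4905 + j0.9493 A = 1.069∠117.3° A.
Step 6 — Complex power: S = V·I* = 29.11 + j124.9 VA.
Step 7 — Real power: P = Re(S) = 29.11 W.
Step 8 — Reactive power: Q = Im(S) = 124.9 VAR.
Step 9 — Apparent power: |S| = 128.2 VA.
Step 10 — Power factor: PF = P/|S| = 0.2271 (lagging).

(a) P = 29.11 W  (b) Q = 124.9 VAR  (c) S = 128.2 VA  (d) PF = 0.2271 (lagging)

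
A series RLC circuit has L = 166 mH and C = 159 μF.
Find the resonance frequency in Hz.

Step 1 — Resonance condition Im(Z)=0 gives ω₀ = 1/√(LC).
Step 2 — ω₀ = 1/√(0.166·0.000159) = 194.6 rad/s.
Step 3 — f₀ = ω₀/(2π) = 30.98 Hz.

f₀ = 30.98 Hz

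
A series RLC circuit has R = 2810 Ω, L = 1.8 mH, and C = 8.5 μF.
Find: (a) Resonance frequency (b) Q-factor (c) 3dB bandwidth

Step 1 — Resonance: ω₀ = 1/√(LC) = 1/√(0.0018·8.5e-06) = 8085 rad/s.
Step 2 — f₀ = ω₀/(2π) = 1287 Hz.
Step 3 — Series Q: Q = ω₀L/R = 8085·0.0018/2810 = 0.005179.
Step 4 — Bandwidth: Δω = ω₀/Q = 1.561e+06 rad/s; BW = Δω/(2π) = 2.485e+05 Hz.

(a) f₀ = 1287 Hz  (b) Q = 0.005179  (c) BW = 2.485e+05 Hz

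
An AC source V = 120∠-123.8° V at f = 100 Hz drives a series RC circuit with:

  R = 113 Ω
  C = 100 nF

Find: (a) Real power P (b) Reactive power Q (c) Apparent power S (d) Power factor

Step 1 — Angular frequency: ω = 2π·f = 2π·100 = 628.3 rad/s.
Step 2 — Component impedances:
  R: Z = R = 113 Ω
  C: Z = 1/(jωC) = -j/(ω·C) = 0 - j1.592e+04 Ω
Step 3 — Series combination: Z_total = R + C = 113 - j1.592e+04 Ω = 1.592e+04∠-89.6° Ω.
Step 4 — Source phasor: V = 120∠-123.8° V = -66.76 - j99.72 V.
Step 5 — Current: I = V / Z = 0.006235 - j0.004239 A = 0.00754∠-34.2° A.
Step 6 — Complex power: S = V·I* = 0.006424 - j0.9047 VA.
Step 7 — Real power: P = Re(S) = 0.006424 W.
Step 8 — Reactive power: Q = Im(S) = -0.9047 VAR.
Step 9 — Apparent power: |S| = 0.9048 VA.
Step 10 — Power factor: PF = P/|S| = 0.0071 (leading).

(a) P = 0.006424 W  (b) Q = -0.9047 VAR  (c) S = 0.9048 VA  (d) PF = 0.0071 (leading)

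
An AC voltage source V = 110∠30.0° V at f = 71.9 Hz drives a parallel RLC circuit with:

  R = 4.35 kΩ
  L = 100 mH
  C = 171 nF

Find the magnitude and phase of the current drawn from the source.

Step 1 — Angular frequency: ω = 2π·f = 2π·71.9 = 451.8 rad/s.
Step 2 — Component impedances:
  R: Z = R = 4350 Ω
  L: Z = jωL = j·451.8·0.1 = 0 + j45.18 Ω
  C: Z = 1/(jωC) = -j/(ω·C) = 0 - j1.294e+04 Ω
Step 3 — Parallel combination: 1/Z_total = 1/R + 1/L + 1/C; Z_total = 0.4724 + j45.33 Ω = 45.33∠89.4° Ω.
Step 4 — Source phasor: V = 110∠30.0° V = 95.26 + j55 V.
Step 5 — Ohm's law: I = V / Z_total = (95.26 + j55) / (0.4724 + j45.33) = 1.235 - j2.089 A.
Step 6 — Convert to polar: |I| = 2.427 A, ∠I = -59.4°.

I = 2.427∠-59.4° A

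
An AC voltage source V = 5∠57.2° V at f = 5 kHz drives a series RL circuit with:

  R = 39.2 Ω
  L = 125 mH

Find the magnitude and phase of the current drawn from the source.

Step 1 — Angular frequency: ω = 2π·f = 2π·5000 = 3.142e+04 rad/s.
Step 2 — Component impedances:
  R: Z = R = 39.2 Ω
  L: Z = jωL = j·3.142e+04·0.125 = 0 + j3927 Ω
Step 3 — Series combination: Z_total = R + L = 39.2 + j3927 Ω = 3927∠89.4° Ω.
Step 4 — Source phasor: V = 5∠57.2° V = 2.709 + j4.203 V.
Step 5 — Ohm's law: I = V / Z_total = (2.709 + j4.203) / (39.2 + j3927) = 0.001077 - j0.000679 A.
Step 6 — Convert to polar: |I| = 0.001273 A, ∠I = -32.2°.

I = 0.001273∠-32.2° A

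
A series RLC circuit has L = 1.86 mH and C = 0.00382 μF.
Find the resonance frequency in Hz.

Step 1 — Resonance condition Im(Z)=0 gives ω₀ = 1/√(LC).
Step 2 — ω₀ = 1/√(0.00186·3.82e-09) = 3.752e+05 rad/s.
Step 3 — f₀ = ω₀/(2π) = 5.971e+04 Hz.

f₀ = 5.971e+04 Hz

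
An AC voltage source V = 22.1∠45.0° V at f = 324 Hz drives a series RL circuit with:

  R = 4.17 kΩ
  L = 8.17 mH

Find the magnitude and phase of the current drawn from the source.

Step 1 — Angular frequency: ω = 2π·f = 2π·324 = 2036 rad/s.
Step 2 — Component impedances:
  R: Z = R = 4170 Ω
  L: Z = jωL = j·2036·0.00817 = 0 + j16.63 Ω
Step 3 — Series combination: Z_total = R + L = 4170 + j16.63 Ω = 4170∠0.2° Ω.
Step 4 — Source phasor: V = 22.1∠45.0° V = 15.63 + j15.63 V.
Step 5 — Ohm's law: I = V / Z_total = (15.63 + j15.63) / (4170 + j16.63) = 0.003762 + j0.003732 A.
Step 6 — Convert to polar: |I| = 0.0053 A, ∠I = 44.8°.

I = 0.0053∠44.8° A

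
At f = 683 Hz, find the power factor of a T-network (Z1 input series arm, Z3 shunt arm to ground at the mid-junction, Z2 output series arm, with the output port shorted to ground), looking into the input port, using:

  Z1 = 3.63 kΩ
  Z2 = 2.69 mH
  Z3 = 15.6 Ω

Step 1 — Angular frequency: ω = 2π·f = 2π·683 = 4291 rad/s.
Step 2 — Component impedances:
  Z1: Z = R = 3630 Ω
  Z2: Z = jωL = j·4291·0.00269 = 0 + j11.54 Ω
  Z3: Z = R = 15.6 Ω
Step 3 — With the output port shorted to ground, the output series arm Z2 runs from the junction to ground; the shunt arm Z3 also runs from the junction to ground. They appear in parallel: Z3 || Z2 = 5.52 + j7.459 Ω.
Step 4 — Series with input arm Z1: Z_in = Z1 + (Z3 || Z2) = 3636 + j7.459 Ω = 3636∠0.1° Ω.
Step 5 — Power factor: PF = cos(φ) = Re(Z)/|Z| = 3636/3636 = 1.
Step 6 — Type: Im(Z) = 7.459 ⇒ lagging (phase φ = 0.1°).

PF = 1 (lagging, φ = 0.1°)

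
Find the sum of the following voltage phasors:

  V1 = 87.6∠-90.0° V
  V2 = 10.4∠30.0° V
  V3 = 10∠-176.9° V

Step 1 — Convert each phasor to rectangular form:
  V1 = 87.6·(cos(-90.0°) + j·sin(-90.0°)) = 0 - j87.6 V
  V2 = 10.4·(cos(30.0°) + j·sin(30.0°)) = 9.007 + j5.2 V
  V3 = 10·(cos(-176.9°) + j·sin(-176.9°)) = -9.985 - j0.5408 V
Step 2 — Sum components: V_total = -0.9787 - j82.94 V.
Step 3 — Convert to polar: |V_total| = 82.95 V, ∠V_total = -90.7°.

V_total = 82.95∠-90.7° V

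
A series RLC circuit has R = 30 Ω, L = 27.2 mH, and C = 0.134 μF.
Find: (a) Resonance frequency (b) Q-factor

Step 1 — Resonance condition Im(Z)=0 gives ω₀ = 1/√(LC).
Step 2 — ω₀ = 1/√(0.0272·1.34e-07) = 1.656e+04 rad/s.
Step 3 — f₀ = ω₀/(2π) = 2636 Hz.
Step 4 — Series Q: Q = ω₀L/R = 1.656e+04·0.0272/30 = 15.02.

(a) f₀ = 2636 Hz  (b) Q = 15.02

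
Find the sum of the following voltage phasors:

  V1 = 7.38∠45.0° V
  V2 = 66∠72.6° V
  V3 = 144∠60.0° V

Step 1 — Convert each phasor to rectangular form:
  V1 = 7.38·(cos(45.0°) + j·sin(45.0°)) = 5.218 + j5.218 V
  V2 = 66·(cos(72.6°) + j·sin(72.6°)) = 19.74 + j62.98 V
  V3 = 144·(cos(60.0°) + j·sin(60.0°)) = 72 + j124.7 V
Step 2 — Sum components: V_total = 96.96 + j192.9 V.
Step 3 — Convert to polar: |V_total| = 215.9 V, ∠V_total = 63.3°.

V_total = 215.9∠63.3° V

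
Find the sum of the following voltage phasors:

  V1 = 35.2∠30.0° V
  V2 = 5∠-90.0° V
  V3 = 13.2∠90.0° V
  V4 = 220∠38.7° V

Step 1 — Convert each phasor to rectangular form:
  V1 = 35.2·(cos(30.0°) + j·sin(30.0°)) = 30.48 + j17.6 V
  V2 = 5·(cos(-90.0°) + j·sin(-90.0°)) = 0 - j5 V
  V3 = 13.2·(cos(90.0°) + j·sin(90.0°)) = 0 + j13.2 V
  V4 = 220·(cos(38.7°) + j·sin(38.7°)) = 171.7 + j137.6 V
Step 2 — Sum components: V_total = 202.2 + j163.4 V.
Step 3 — Convert to polar: |V_total| = 259.9 V, ∠V_total = 38.9°.

V_total = 259.9∠38.9° V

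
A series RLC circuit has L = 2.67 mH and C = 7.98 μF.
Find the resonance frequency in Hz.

Step 1 — Resonance condition Im(Z)=0 gives ω₀ = 1/√(LC).
Step 2 — ω₀ = 1/√(0.00267·7.98e-06) = 6851 rad/s.
Step 3 — f₀ = ω₀/(2π) = 1090 Hz.

f₀ = 1090 Hz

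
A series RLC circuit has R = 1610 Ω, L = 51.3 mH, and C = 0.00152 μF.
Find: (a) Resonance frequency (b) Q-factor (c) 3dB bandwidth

Step 1 — Resonance: ω₀ = 1/√(LC) = 1/√(0.0513·1.52e-09) = 1.132e+05 rad/s.
Step 2 — f₀ = ω₀/(2π) = 1.802e+04 Hz.
Step 3 — Series Q: Q = ω₀L/R = 1.132e+05·0.0513/1610 = 3.608.
Step 4 — Bandwidth: Δω = ω₀/Q = 3.138e+04 rad/s; BW = Δω/(2π) = 4995 Hz.

(a) f₀ = 1.802e+04 Hz  (b) Q = 3.608  (c) BW = 4995 Hz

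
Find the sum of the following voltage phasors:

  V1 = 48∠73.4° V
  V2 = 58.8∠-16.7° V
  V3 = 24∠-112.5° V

Step 1 — Convert each phasor to rectangular form:
  V1 = 48·(cos(73.4°) + j·sin(73.4°)) = 13.71 + j46 V
  V2 = 58.8·(cos(-16.7°) + j·sin(-16.7°)) = 56.32 - j16.9 V
  V3 = 24·(cos(-112.5°) + j·sin(-112.5°)) = -9.184 - j22.17 V
Step 2 — Sum components: V_total = 60.85 + j6.93 V.
Step 3 — Convert to polar: |V_total| = 61.24 V, ∠V_total = 6.5°.

V_total = 61.24∠6.5° V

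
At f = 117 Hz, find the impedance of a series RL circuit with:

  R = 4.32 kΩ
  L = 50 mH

Step 1 — Angular frequency: ω = 2π·f = 2π·117 = 735.1 rad/s.
Step 2 — Component impedances:
  R: Z = R = 4320 Ω
  L: Z = jωL = j·735.1·0.05 = 0 + j36.76 Ω
Step 3 — Series combination: Z_total = R + L = 4320 + j36.76 Ω = 4320∠0.5° Ω.

Z = 4320 + j36.76 Ω = 4320∠0.5° Ω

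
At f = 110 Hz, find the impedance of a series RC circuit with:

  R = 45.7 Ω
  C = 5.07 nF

Step 1 — Angular frequency: ω = 2π·f = 2π·110 = 691.2 rad/s.
Step 2 — Component impedances:
  R: Z = R = 45.7 Ω
  C: Z = 1/(jωC) = -j/(ω·C) = 0 - j2.854e+05 Ω
Step 3 — Series combination: Z_total = R + C = 45.7 - j2.854e+05 Ω = 2.854e+05∠-90.0° Ω.

Z = 45.7 - j2.854e+05 Ω = 2.854e+05∠-90.0° Ω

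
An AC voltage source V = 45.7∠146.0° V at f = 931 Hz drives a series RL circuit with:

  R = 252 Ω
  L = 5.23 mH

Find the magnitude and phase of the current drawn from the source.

Step 1 — Angular frequency: ω = 2π·f = 2π·931 = 5850 rad/s.
Step 2 — Component impedances:
  R: Z = R = 252 Ω
  L: Z = jωL = j·5850·0.00523 = 0 + j30.59 Ω
Step 3 — Series combination: Z_total = R + L = 252 + j30.59 Ω = 253.9∠6.9° Ω.
Step 4 — Source phasor: V = 45.7∠146.0° V = -37.89 + j25.56 V.
Step 5 — Ohm's law: I = V / Z_total = (-37.89 + j25.56) / (252 + j30.59) = -0.136 + j0.1179 A.
Step 6 — Convert to polar: |I| = 0.18 A, ∠I = 139.1°.

I = 0.18∠139.1° A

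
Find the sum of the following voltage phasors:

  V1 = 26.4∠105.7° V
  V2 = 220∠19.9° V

Step 1 — Convert each phasor to rectangular form:
  V1 = 26.4·(cos(105.7°) + j·sin(105.7°)) = -7.144 + j25.42 V
  V2 = 220·(cos(19.9°) + j·sin(19.9°)) = 206.9 + j74.88 V
Step 2 — Sum components: V_total = 199.7 + j100.3 V.
Step 3 — Convert to polar: |V_total| = 223.5 V, ∠V_total = 26.7°.

V_total = 223.5∠26.7° V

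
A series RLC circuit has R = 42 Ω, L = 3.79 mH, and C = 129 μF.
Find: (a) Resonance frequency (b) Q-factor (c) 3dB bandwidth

Step 1 — Resonance condition Im(Z)=0 gives ω₀ = 1/√(LC).
Step 2 — ω₀ = 1/√(0.00379·0.000129) = 1430 rad/s.
Step 3 — f₀ = ω₀/(2π) = 227.6 Hz.
Step 4 — Series Q: Q = ω₀L/R = 1430·0.00379/42 = 0.1291.
Step 5 — 3dB bandwidth: Δω = ω₀/Q = 1.108e+04 rad/s; BW = Δω/(2π) = 1764 Hz.

(a) f₀ = 227.6 Hz  (b) Q = 0.1291  (c) BW = 1764 Hz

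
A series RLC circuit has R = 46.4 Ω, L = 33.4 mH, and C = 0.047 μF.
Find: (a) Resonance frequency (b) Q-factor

Step 1 — Resonance condition Im(Z)=0 gives ω₀ = 1/√(LC).
Step 2 — ω₀ = 1/√(0.0334·4.7e-08) = 2.524e+04 rad/s.
Step 3 — f₀ = ω₀/(2π) = 4017 Hz.
Step 4 — Series Q: Q = ω₀L/R = 2.524e+04·0.0334/46.4 = 18.17.

(a) f₀ = 4017 Hz  (b) Q = 18.17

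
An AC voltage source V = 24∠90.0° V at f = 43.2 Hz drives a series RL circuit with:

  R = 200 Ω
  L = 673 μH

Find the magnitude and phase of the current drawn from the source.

Step 1 — Angular frequency: ω = 2π·f = 2π·43.2 = 271.4 rad/s.
Step 2 — Component impedances:
  R: Z = R = 200 Ω
  L: Z = jωL = j·271.4·0.000673 = 0 + j0.1827 Ω
Step 3 — Series combination: Z_total = R + L = 200 + j0.1827 Ω = 200∠0.1° Ω.
Step 4 — Source phasor: V = 24∠90.0° V = 0 + j24 V.
Step 5 — Ohm's law: I = V / Z_total = (0 + j24) / (200 + j0.1827) = 0.0001096 + j0.12 A.
Step 6 — Convert to polar: |I| = 0.12 A, ∠I = 89.9°.

I = 0.12∠89.9° A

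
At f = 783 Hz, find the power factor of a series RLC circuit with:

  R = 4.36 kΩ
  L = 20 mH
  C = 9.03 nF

Step 1 — Angular frequency: ω = 2π·f = 2π·783 = 4920 rad/s.
Step 2 — Component impedances:
  R: Z = R = 4360 Ω
  L: Z = jωL = j·4920·0.02 = 0 + j98.39 Ω
  C: Z = 1/(jωC) = -j/(ω·C) = 0 - j2.251e+04 Ω
Step 3 — Series combination: Z_total = R + L + C = 4360 - j2.241e+04 Ω = 2.283e+04∠-79.0° Ω.
Step 4 — Power factor: PF = cos(φ) = Re(Z)/|Z| = 4360/2.283e+04 = 0.191.
Step 5 — Type: Im(Z) = -2.241e+04 ⇒ leading (phase φ = -79.0°).

PF = 0.191 (leading, φ = -79.0°)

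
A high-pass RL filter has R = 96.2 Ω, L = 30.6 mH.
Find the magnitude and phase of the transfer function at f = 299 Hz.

Step 1 — Angular frequency: ω = 2π·299 = 1879 rad/s.
Step 2 — Transfer function: H(jω) = jωL/(R + jωL).
Step 3 — Numerator jωL = j·57.49; denominator R + jωL = 96.2 + j57.49.
Step 4 — H = 0.2631 + j0.4403.
Step 5 — Magnitude: |H| = 0.513 (-5.8 dB); phase: φ = 59.1°.

|H| = 0.513 (-5.8 dB), φ = 59.1°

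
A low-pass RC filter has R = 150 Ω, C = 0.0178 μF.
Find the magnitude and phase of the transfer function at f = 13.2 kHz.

Step 1 — Angular frequency: ω = 2π·1.32e+04 = 8.294e+04 rad/s.
Step 2 — Transfer function: H(jω) = 1/(1 + jωRC).
Step 3 — Denominator: 1 + jωRC = 1 + j·8.294e+04·150·1.78e-08 = 1 + j0.2214.
Step 4 — H = 0.9533 - j0.2111.
Step 5 — Magnitude: |H| = 0.9763 (-0.2 dB); phase: φ = -12.5°.

|H| = 0.9763 (-0.2 dB), φ = -12.5°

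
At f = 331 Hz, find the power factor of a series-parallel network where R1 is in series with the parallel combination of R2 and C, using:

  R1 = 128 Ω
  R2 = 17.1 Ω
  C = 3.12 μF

Step 1 — Angular frequency: ω = 2π·f = 2π·331 = 2080 rad/s.
Step 2 — Component impedances:
  R1: Z = R = 128 Ω
  R2: Z = R = 17.1 Ω
  C: Z = 1/(jωC) = -j/(ω·C) = 0 - j154.1 Ω
Step 3 — Parallel branch: R2 || C = 1/(1/R2 + 1/C) = 16.89 - j1.874 Ω.
Step 4 — Series with R1: Z_total = R1 + (R2 || C) = 144.9 - j1.874 Ω = 144.9∠-0.7° Ω.
Step 5 — Power factor: PF = cos(φ) = Re(Z)/|Z| = 144.89/144.9 = 0.9999.
Step 6 — Type: Im(Z) = -1.874 ⇒ leading (phase φ = -0.7°).

PF = 0.9999 (leading, φ = -0.7°)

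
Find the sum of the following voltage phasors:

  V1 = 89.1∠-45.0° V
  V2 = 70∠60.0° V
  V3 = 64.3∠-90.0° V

Step 1 — Convert each phasor to rectangular form:
  V1 = 89.1·(cos(-45.0°) + j·sin(-45.0°)) = 63 - j63 V
  V2 = 70·(cos(60.0°) + j·sin(60.0°)) = 35 + j60.62 V
  V3 = 64.3·(cos(-90.0°) + j·sin(-90.0°)) = 0 - j64.3 V
Step 2 — Sum components: V_total = 98 - j66.68 V.
Step 3 — Convert to polar: |V_total| = 118.5 V, ∠V_total = -34.2°.

V_total = 118.5∠-34.2° V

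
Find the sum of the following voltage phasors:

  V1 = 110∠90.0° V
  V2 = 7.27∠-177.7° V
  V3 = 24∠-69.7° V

Step 1 — Convert each phasor to rectangular form:
  V1 = 110·(cos(90.0°) + j·sin(90.0°)) = 0 + j110 V
  V2 = 7.27·(cos(-177.7°) + j·sin(-177.7°)) = -7.264 - j0.2918 V
  V3 = 24·(cos(-69.7°) + j·sin(-69.7°)) = 8.326 - j22.51 V
Step 2 — Sum components: V_total = 1.062 + j87.2 V.
Step 3 — Convert to polar: |V_total| = 87.21 V, ∠V_total = 89.3°.

V_total = 87.21∠89.3° V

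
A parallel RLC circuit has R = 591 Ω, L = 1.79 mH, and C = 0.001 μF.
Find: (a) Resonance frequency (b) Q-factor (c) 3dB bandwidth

Step 1 — Resonance: ω₀ = 1/√(LC) = 1/√(0.00179·1e-09) = 7.474e+05 rad/s.
Step 2 — f₀ = ω₀/(2π) = 1.19e+05 Hz.
Step 3 — Parallel Q: Q = R/(ω₀L) = 591/(7.474e+05·0.00179) = 0.4417.
Step 4 — Bandwidth: Δω = ω₀/Q = 1.692e+06 rad/s; BW = Δω/(2π) = 2.693e+05 Hz.

(a) f₀ = 1.19e+05 Hz  (b) Q = 0.4417  (c) BW = 2.693e+05 Hz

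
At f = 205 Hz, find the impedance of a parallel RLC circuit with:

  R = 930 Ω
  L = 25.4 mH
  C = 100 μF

Step 1 — Angular frequency: ω = 2π·f = 2π·205 = 1288 rad/s.
Step 2 — Component impedances:
  R: Z = R = 930 Ω
  L: Z = jωL = j·1288·0.0254 = 0 + j32.72 Ω
  C: Z = 1/(jωC) = -j/(ω·C) = 0 - j7.764 Ω
Step 3 — Parallel combination: 1/Z_total = 1/R + 1/L + 1/C; Z_total = 0.1114 - j10.18 Ω = 10.18∠-89.4° Ω.

Z = 0.1114 - j10.18 Ω = 10.18∠-89.4° Ω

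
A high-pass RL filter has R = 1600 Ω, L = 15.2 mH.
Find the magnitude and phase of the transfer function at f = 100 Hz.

Step 1 — Angular frequency: ω = 2π·100 = 628.3 rad/s.
Step 2 — Transfer function: H(jω) = jωL/(R + jωL).
Step 3 — Numerator jωL = j·9.55; denominator R + jωL = 1600 + j9.55.
Step 4 — H = 3.563e-05 + j0.005969.
Step 5 — Magnitude: |H| = 0.005969 (-44.5 dB); phase: φ = 89.7°.

|H| = 0.005969 (-44.5 dB), φ = 89.7°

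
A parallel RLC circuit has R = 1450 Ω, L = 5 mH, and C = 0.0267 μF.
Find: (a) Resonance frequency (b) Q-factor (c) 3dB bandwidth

Step 1 — Resonance: ω₀ = 1/√(LC) = 1/√(0.005·2.67e-08) = 8.655e+04 rad/s.
Step 2 — f₀ = ω₀/(2π) = 1.377e+04 Hz.
Step 3 — Parallel Q: Q = R/(ω₀L) = 1450/(8.655e+04·0.005) = 3.351.
Step 4 — Bandwidth: Δω = ω₀/Q = 2.583e+04 rad/s; BW = Δω/(2π) = 4111 Hz.

(a) f₀ = 1.377e+04 Hz  (b) Q = 3.351  (c) BW = 4111 Hz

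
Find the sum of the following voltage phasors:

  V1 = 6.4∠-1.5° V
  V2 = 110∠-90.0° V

Step 1 — Convert each phasor to rectangular form:
  V1 = 6.4·(cos(-1.5°) + j·sin(-1.5°)) = 6.398 - j0.1675 V
  V2 = 110·(cos(-90.0°) + j·sin(-90.0°)) = 0 - j110 V
Step 2 — Sum components: V_total = 6.398 - j110.2 V.
Step 3 — Convert to polar: |V_total| = 110.4 V, ∠V_total = -86.7°.

V_total = 110.4∠-86.7° V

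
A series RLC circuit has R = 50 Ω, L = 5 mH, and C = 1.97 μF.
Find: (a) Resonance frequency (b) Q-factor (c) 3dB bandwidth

Step 1 — Resonance condition Im(Z)=0 gives ω₀ = 1/√(LC).
Step 2 — ω₀ = 1/√(0.005·1.97e-06) = 1.008e+04 rad/s.
Step 3 — f₀ = ω₀/(2π) = 1604 Hz.
Step 4 — Series Q: Q = ω₀L/R = 1.008e+04·0.005/50 = 1.008.
Step 5 — 3dB bandwidth: Δω = ω₀/Q = 1e+04 rad/s; BW = Δω/(2π) = 1592 Hz.

(a) f₀ = 1604 Hz  (b) Q = 1.008  (c) BW = 1592 Hz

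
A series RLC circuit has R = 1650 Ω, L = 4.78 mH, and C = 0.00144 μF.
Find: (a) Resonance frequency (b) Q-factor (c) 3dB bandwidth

Step 1 — Resonance: ω₀ = 1/√(LC) = 1/√(0.00478·1.44e-09) = 3.812e+05 rad/s.
Step 2 — f₀ = ω₀/(2π) = 6.066e+04 Hz.
Step 3 — Series Q: Q = ω₀L/R = 3.812e+05·0.00478/1650 = 1.104.
Step 4 — Bandwidth: Δω = ω₀/Q = 3.452e+05 rad/s; BW = Δω/(2π) = 5.494e+04 Hz.

(a) f₀ = 6.066e+04 Hz  (b) Q = 1.104  (c) BW = 5.494e+04 Hz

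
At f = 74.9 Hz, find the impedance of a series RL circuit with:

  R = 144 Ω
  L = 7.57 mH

Step 1 — Angular frequency: ω = 2π·f = 2π·74.9 = 470.6 rad/s.
Step 2 — Component impedances:
  R: Z = R = 144 Ω
  L: Z = jωL = j·470.6·0.00757 = 0 + j3.563 Ω
Step 3 — Series combination: Z_total = R + L = 144 + j3.563 Ω = 144∠1.4° Ω.

Z = 144 + j3.563 Ω = 144∠1.4° Ω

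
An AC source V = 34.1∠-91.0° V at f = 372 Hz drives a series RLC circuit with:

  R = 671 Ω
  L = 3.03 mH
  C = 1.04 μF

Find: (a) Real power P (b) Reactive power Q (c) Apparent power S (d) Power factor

Step 1 — Angular frequency: ω = 2π·f = 2π·372 = 2337 rad/s.
Step 2 — Component impedances:
  R: Z = R = 671 Ω
  L: Z = jωL = j·2337·0.00303 = 0 + j7.082 Ω
  C: Z = 1/(jωC) = -j/(ω·C) = 0 - j411.4 Ω
Step 3 — Series combination: Z_total = R + L + C = 671 - j404.3 Ω = 783.4∠-31.1° Ω.
Step 4 — Source phasor: V = 34.1∠-91.0° V = -0.5951 - j34.09 V.
Step 5 — Current: I = V / Z = 0.02181 - j0.03767 A = 0.04353∠-59.9° A.
Step 6 — Complex power: S = V·I* = 1.271 - j0.766 VA.
Step 7 — Real power: P = Re(S) = 1.271 W.
Step 8 — Reactive power: Q = Im(S) = -0.766 VAR.
Step 9 — Apparent power: |S| = 1.484 VA.
Step 10 — Power factor: PF = P/|S| = 0.8565 (leading).

(a) P = 1.271 W  (b) Q = -0.766 VAR  (c) S = 1.484 VA  (d) PF = 0.8565 (leading)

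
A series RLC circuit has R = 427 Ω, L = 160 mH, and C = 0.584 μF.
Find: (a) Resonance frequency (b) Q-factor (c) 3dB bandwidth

Step 1 — Resonance: ω₀ = 1/√(LC) = 1/√(0.16·5.84e-07) = 3271 rad/s.
Step 2 — f₀ = ω₀/(2π) = 520.7 Hz.
Step 3 — Series Q: Q = ω₀L/R = 3271·0.16/427 = 1.226.
Step 4 — Bandwidth: Δω = ω₀/Q = 2669 rad/s; BW = Δω/(2π) = 424.7 Hz.

(a) f₀ = 520.7 Hz  (b) Q = 1.226  (c) BW = 424.7 Hz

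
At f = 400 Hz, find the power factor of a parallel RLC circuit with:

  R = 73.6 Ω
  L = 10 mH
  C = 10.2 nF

Step 1 — Angular frequency: ω = 2π·f = 2π·400 = 2513 rad/s.
Step 2 — Component impedances:
  R: Z = R = 73.6 Ω
  L: Z = jωL = j·2513·0.01 = 0 + j25.13 Ω
  C: Z = 1/(jωC) = -j/(ω·C) = 0 - j3.901e+04 Ω
Step 3 — Parallel combination: 1/Z_total = 1/R + 1/L + 1/C; Z_total = 7.695 + j22.52 Ω = 23.8∠71.1° Ω.
Step 4 — Power factor: PF = cos(φ) = Re(Z)/|Z| = 7.695/23.8 = 0.3233.
Step 5 — Type: Im(Z) = 22.52 ⇒ lagging (phase φ = 71.1°).

PF = 0.3233 (lagging, φ = 71.1°)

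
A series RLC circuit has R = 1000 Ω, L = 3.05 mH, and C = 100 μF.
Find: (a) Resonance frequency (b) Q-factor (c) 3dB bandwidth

Step 1 — Resonance: ω₀ = 1/√(LC) = 1/√(0.00305·0.0001) = 1811 rad/s.
Step 2 — f₀ = ω₀/(2π) = 288.2 Hz.
Step 3 — Series Q: Q = ω₀L/R = 1811·0.00305/1000 = 0.005523.
Step 4 — Bandwidth: Δω = ω₀/Q = 3.279e+05 rad/s; BW = Δω/(2π) = 5.218e+04 Hz.

(a) f₀ = 288.2 Hz  (b) Q = 0.005523  (c) BW = 5.218e+04 Hz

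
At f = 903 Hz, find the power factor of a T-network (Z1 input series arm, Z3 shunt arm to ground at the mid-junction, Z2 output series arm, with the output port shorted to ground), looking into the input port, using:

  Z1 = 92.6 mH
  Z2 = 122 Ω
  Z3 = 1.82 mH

Step 1 — Angular frequency: ω = 2π·f = 2π·903 = 5674 rad/s.
Step 2 — Component impedances:
  Z1: Z = jωL = j·5674·0.0926 = 0 + j525.4 Ω
  Z2: Z = R = 122 Ω
  Z3: Z = jωL = j·5674·0.00182 = 0 + j10.33 Ω
Step 3 — With the output port shorted to ground, the output series arm Z2 runs from the junction to ground; the shunt arm Z3 also runs from the junction to ground. They appear in parallel: Z3 || Z2 = 0.8678 + j10.25 Ω.
Step 4 — Series with input arm Z1: Z_in = Z1 + (Z3 || Z2) = 0.8678 + j535.6 Ω = 535.6∠89.9° Ω.
Step 5 — Power factor: PF = cos(φ) = Re(Z)/|Z| = 0.8678/535.6 = 0.00162.
Step 6 — Type: Im(Z) = 535.6 ⇒ lagging (phase φ = 89.9°).

PF = 0.00162 (lagging, φ = 89.9°)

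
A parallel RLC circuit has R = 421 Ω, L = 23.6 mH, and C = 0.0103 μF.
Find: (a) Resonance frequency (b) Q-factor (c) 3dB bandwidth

Step 1 — Resonance: ω₀ = 1/√(LC) = 1/√(0.0236·1.03e-08) = 6.414e+04 rad/s.
Step 2 — f₀ = ω₀/(2π) = 1.021e+04 Hz.
Step 3 — Parallel Q: Q = R/(ω₀L) = 421/(6.414e+04·0.0236) = 0.2781.
Step 4 — Bandwidth: Δω = ω₀/Q = 2.306e+05 rad/s; BW = Δω/(2π) = 3.67e+04 Hz.

(a) f₀ = 1.021e+04 Hz  (b) Q = 0.2781  (c) BW = 3.67e+04 Hz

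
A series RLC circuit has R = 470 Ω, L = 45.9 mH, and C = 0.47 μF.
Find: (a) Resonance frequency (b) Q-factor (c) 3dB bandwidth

Step 1 — Resonance condition Im(Z)=0 gives ω₀ = 1/√(LC).
Step 2 — ω₀ = 1/√(0.0459·4.7e-07) = 6808 rad/s.
Step 3 — f₀ = ω₀/(2π) = 1084 Hz.
Step 4 — Series Q: Q = ω₀L/R = 6808·0.0459/470 = 0.6649.
Step 5 — 3dB bandwidth: Δω = ω₀/Q = 1.024e+04 rad/s; BW = Δω/(2π) = 1630 Hz.

(a) f₀ = 1084 Hz  (b) Q = 0.6649  (c) BW = 1630 Hz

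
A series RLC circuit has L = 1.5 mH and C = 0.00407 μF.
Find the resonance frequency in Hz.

Step 1 — Resonance condition Im(Z)=0 gives ω₀ = 1/√(LC).
Step 2 — ω₀ = 1/√(0.0015·4.07e-09) = 4.047e+05 rad/s.
Step 3 — f₀ = ω₀/(2π) = 6.441e+04 Hz.

f₀ = 6.441e+04 Hz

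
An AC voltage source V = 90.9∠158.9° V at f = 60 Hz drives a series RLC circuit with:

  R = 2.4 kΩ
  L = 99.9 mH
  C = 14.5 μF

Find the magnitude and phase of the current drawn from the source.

Step 1 — Angular frequency: ω = 2π·f = 2π·60 = 377 rad/s.
Step 2 — Component impedances:
  R: Z = R = 2400 Ω
  L: Z = jωL = j·377·0.0999 = 0 + j37.66 Ω
  C: Z = 1/(jωC) = -j/(ω·C) = 0 - j182.9 Ω
Step 3 — Series combination: Z_total = R + L + C = 2400 - j145.3 Ω = 2404∠-3.5° Ω.
Step 4 — Source phasor: V = 90.9∠158.9° V = -84.81 + j32.72 V.
Step 5 — Ohm's law: I = V / Z_total = (-84.81 + j32.72) / (2400 - j145.3) = -0.03603 + j0.01145 A.
Step 6 — Convert to polar: |I| = 0.03781 A, ∠I = 162.4°.

I = 0.03781∠162.4° A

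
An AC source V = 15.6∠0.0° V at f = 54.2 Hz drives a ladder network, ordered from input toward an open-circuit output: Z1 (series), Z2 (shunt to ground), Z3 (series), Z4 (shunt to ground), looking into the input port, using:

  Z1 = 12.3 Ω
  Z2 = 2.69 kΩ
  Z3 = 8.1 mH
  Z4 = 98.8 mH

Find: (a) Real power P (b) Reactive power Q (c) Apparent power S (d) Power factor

Step 1 — Angular frequency: ω = 2π·f = 2π·54.2 = 340.5 rad/s.
Step 2 — Component impedances:
  Z1: Z = R = 12.3 Ω
  Z2: Z = R = 2690 Ω
  Z3: Z = jωL = j·340.5·0.0081 = 0 + j2.758 Ω
  Z4: Z = jωL = j·340.5·0.0988 = 0 + j33.65 Ω
Step 3 — Ladder network (open output): work backward from the far end, alternating series and parallel combinations. Z_in = 12.79 + j36.4 Ω = 38.58∠70.6° Ω.
Step 4 — Source phasor: V = 15.6∠0.0° V = 15.6 V.
Step 5 — Current: I = V / Z = 0.1341 - j0.3815 A = 0.4043∠-70.6° A.
Step 6 — Complex power: S = V·I* = 2.092 + j5.951 VA.
Step 7 — Real power: P = Re(S) = 2.092 W.
Step 8 — Reactive power: Q = Im(S) = 5.951 VAR.
Step 9 — Apparent power: |S| = 6.308 VA.
Step 10 — Power factor: PF = P/|S| = 0.3316 (lagging).

(a) P = 2.092 W  (b) Q = 5.951 VAR  (c) S = 6.308 VA  (d) PF = 0.3316 (lagging)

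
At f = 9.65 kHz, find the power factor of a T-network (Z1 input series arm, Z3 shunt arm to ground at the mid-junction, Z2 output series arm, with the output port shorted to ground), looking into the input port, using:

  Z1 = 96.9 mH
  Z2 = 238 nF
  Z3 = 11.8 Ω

Step 1 — Angular frequency: ω = 2π·f = 2π·9650 = 6.063e+04 rad/s.
Step 2 — Component impedances:
  Z1: Z = jωL = j·6.063e+04·0.0969 = 0 + j5875 Ω
  Z2: Z = 1/(jωC) = -j/(ω·C) = 0 - j69.3 Ω
  Z3: Z = R = 11.8 Ω
Step 3 — With the output port shorted to ground, the output series arm Z2 runs from the junction to ground; the shunt arm Z3 also runs from the junction to ground. They appear in parallel: Z3 || Z2 = 11.47 - j1.953 Ω.
Step 4 — Series with input arm Z1: Z_in = Z1 + (Z3 || Z2) = 11.47 + j5873 Ω = 5873∠89.9° Ω.
Step 5 — Power factor: PF = cos(φ) = Re(Z)/|Z| = 11.467/5873.4 = 0.001952.
Step 6 — Type: Im(Z) = 5873 ⇒ lagging (phase φ = 89.9°).

PF = 0.001952 (lagging, φ = 89.9°)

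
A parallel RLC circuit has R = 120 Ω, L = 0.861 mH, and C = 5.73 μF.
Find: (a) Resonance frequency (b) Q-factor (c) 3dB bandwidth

Step 1 — Resonance: ω₀ = 1/√(LC) = 1/√(0.000861·5.73e-06) = 1.424e+04 rad/s.
Step 2 — f₀ = ω₀/(2π) = 2266 Hz.
Step 3 — Parallel Q: Q = R/(ω₀L) = 120/(1.424e+04·0.000861) = 9.789.
Step 4 — Bandwidth: Δω = ω₀/Q = 1454 rad/s; BW = Δω/(2π) = 231.5 Hz.

(a) f₀ = 2266 Hz  (b) Q = 9.789  (c) BW = 231.5 Hz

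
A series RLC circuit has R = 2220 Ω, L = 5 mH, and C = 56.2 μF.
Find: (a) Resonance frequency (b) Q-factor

Step 1 — Resonance condition Im(Z)=0 gives ω₀ = 1/√(LC).
Step 2 — ω₀ = 1/√(0.005·5.62e-05) = 1886 rad/s.
Step 3 — f₀ = ω₀/(2π) = 300.2 Hz.
Step 4 — Series Q: Q = ω₀L/R = 1886·0.005/2220 = 0.004249.

(a) f₀ = 300.2 Hz  (b) Q = 0.004249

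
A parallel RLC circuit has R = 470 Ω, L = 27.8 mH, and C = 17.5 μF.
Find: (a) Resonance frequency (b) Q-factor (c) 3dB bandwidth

Step 1 — Resonance: ω₀ = 1/√(LC) = 1/√(0.0278·1.75e-05) = 1434 rad/s.
Step 2 — f₀ = ω₀/(2π) = 228.2 Hz.
Step 3 — Parallel Q: Q = R/(ω₀L) = 470/(1434·0.0278) = 11.79.
Step 4 — Bandwidth: Δω = ω₀/Q = 121.6 rad/s; BW = Δω/(2π) = 19.35 Hz.

(a) f₀ = 228.2 Hz  (b) Q = 11.79  (c) BW = 19.35 Hz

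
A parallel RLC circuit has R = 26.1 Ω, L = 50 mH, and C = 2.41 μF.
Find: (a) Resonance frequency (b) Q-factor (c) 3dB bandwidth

Step 1 — Resonance: ω₀ = 1/√(LC) = 1/√(0.05·2.41e-06) = 2881 rad/s.
Step 2 — f₀ = ω₀/(2π) = 458.5 Hz.
Step 3 — Parallel Q: Q = R/(ω₀L) = 26.1/(2881·0.05) = 0.1812.
Step 4 — Bandwidth: Δω = ω₀/Q = 1.59e+04 rad/s; BW = Δω/(2π) = 2530 Hz.

(a) f₀ = 458.5 Hz  (b) Q = 0.1812  (c) BW = 2530 Hz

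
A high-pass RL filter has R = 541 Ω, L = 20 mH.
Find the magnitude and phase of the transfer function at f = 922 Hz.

Step 1 — Angular frequency: ω = 2π·922 = 5793 rad/s.
Step 2 — Transfer function: H(jω) = jωL/(R + jωL).
Step 3 — Numerator jωL = j·115.9; denominator R + jωL = 541 + j115.9.
Step 4 — H = 0.04385 + j0.2048.
Step 5 — Magnitude: |H| = 0.2094 (-13.6 dB); phase: φ = 77.9°.

|H| = 0.2094 (-13.6 dB), φ = 77.9°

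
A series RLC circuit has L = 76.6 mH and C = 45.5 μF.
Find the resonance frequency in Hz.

Step 1 — Resonance condition Im(Z)=0 gives ω₀ = 1/√(LC).
Step 2 — ω₀ = 1/√(0.0766·4.55e-05) = 535.6 rad/s.
Step 3 — f₀ = ω₀/(2π) = 85.25 Hz.

f₀ = 85.25 Hz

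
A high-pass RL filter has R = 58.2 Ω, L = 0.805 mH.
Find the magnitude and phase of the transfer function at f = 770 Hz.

Step 1 — Angular frequency: ω = 2π·770 = 4838 rad/s.
Step 2 — Transfer function: H(jω) = jωL/(R + jωL).
Step 3 — Numerator jωL = j·3.895; denominator R + jωL = 58.2 + j3.895.
Step 4 — H = 0.004458 + j0.06662.
Step 5 — Magnitude: |H| = 0.06677 (-23.5 dB); phase: φ = 86.2°.

|H| = 0.06677 (-23.5 dB), φ = 86.2°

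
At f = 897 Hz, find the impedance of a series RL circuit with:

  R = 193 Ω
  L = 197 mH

Step 1 — Angular frequency: ω = 2π·f = 2π·897 = 5636 rad/s.
Step 2 — Component impedances:
  R: Z = R = 193 Ω
  L: Z = jωL = j·5636·0.197 = 0 + j1110 Ω
Step 3 — Series combination: Z_total = R + L = 193 + j1110 Ω = 1127∠80.1° Ω.

Z = 193 + j1110 Ω = 1127∠80.1° Ω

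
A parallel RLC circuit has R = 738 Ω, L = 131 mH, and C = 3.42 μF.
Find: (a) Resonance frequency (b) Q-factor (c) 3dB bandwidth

Step 1 — Resonance: ω₀ = 1/√(LC) = 1/√(0.131·3.42e-06) = 1494 rad/s.
Step 2 — f₀ = ω₀/(2π) = 237.8 Hz.
Step 3 — Parallel Q: Q = R/(ω₀L) = 738/(1494·0.131) = 3.771.
Step 4 — Bandwidth: Δω = ω₀/Q = 396.2 rad/s; BW = Δω/(2π) = 63.06 Hz.

(a) f₀ = 237.8 Hz  (b) Q = 3.771  (c) BW = 63.06 Hz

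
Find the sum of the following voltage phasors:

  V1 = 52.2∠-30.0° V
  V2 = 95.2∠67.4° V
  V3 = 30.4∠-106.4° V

Step 1 — Convert each phasor to rectangular form:
  V1 = 52.2·(cos(-30.0°) + j·sin(-30.0°)) = 45.21 - j26.1 V
  V2 = 95.2·(cos(67.4°) + j·sin(67.4°)) = 36.58 + j87.89 V
  V3 = 30.4·(cos(-106.4°) + j·sin(-106.4°)) = -8.583 - j29.16 V
Step 2 — Sum components: V_total = 73.21 + j32.63 V.
Step 3 — Convert to polar: |V_total| = 80.15 V, ∠V_total = 24.0°.

V_total = 80.15∠24.0° V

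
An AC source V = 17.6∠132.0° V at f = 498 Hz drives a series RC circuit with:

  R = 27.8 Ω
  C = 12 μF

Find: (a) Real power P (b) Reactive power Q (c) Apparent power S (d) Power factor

Step 1 — Angular frequency: ω = 2π·f = 2π·498 = 3129 rad/s.
Step 2 — Component impedances:
  R: Z = R = 27.8 Ω
  C: Z = 1/(jωC) = -j/(ω·C) = 0 - j26.63 Ω
Step 3 — Series combination: Z_total = R + C = 27.8 - j26.63 Ω = 38.5∠-43.8° Ω.
Step 4 — Source phasor: V = 17.6∠132.0° V = -11.78 + j13.08 V.
Step 5 — Current: I = V / Z = -0.4559 + j0.03371 A = 0.4572∠175.8° A.
Step 6 — Complex power: S = V·I* = 5.81 - j5.566 VA.
Step 7 — Real power: P = Re(S) = 5.81 W.
Step 8 — Reactive power: Q = Im(S) = -5.566 VAR.
Step 9 — Apparent power: |S| = 8.046 VA.
Step 10 — Power factor: PF = P/|S| = 0.7221 (leading).

(a) P = 5.81 W  (b) Q = -5.566 VAR  (c) S = 8.046 VA  (d) PF = 0.7221 (leading)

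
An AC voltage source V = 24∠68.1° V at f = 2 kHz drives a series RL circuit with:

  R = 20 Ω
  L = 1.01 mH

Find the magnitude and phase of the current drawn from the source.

Step 1 — Angular frequency: ω = 2π·f = 2π·2000 = 1.257e+04 rad/s.
Step 2 — Component impedances:
  R: Z = R = 20 Ω
  L: Z = jωL = j·1.257e+04·0.00101 = 0 + j12.69 Ω
Step 3 — Series combination: Z_total = R + L = 20 + j12.69 Ω = 23.69∠32.4° Ω.
Step 4 — Source phasor: V = 24∠68.1° V = 8.952 + j22.27 V.
Step 5 — Ohm's law: I = V / Z_total = (8.952 + j22.27) / (20 + j12.69) = 0.8228 + j0.5913 A.
Step 6 — Convert to polar: |I| = 1.013 A, ∠I = 35.7°.

I = 1.013∠35.7° A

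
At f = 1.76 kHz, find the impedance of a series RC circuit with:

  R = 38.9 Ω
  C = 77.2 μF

Step 1 — Angular frequency: ω = 2π·f = 2π·1760 = 1.106e+04 rad/s.
Step 2 — Component impedances:
  R: Z = R = 38.9 Ω
  C: Z = 1/(jωC) = -j/(ω·C) = 0 - j1.171 Ω
Step 3 — Series combination: Z_total = R + C = 38.9 - j1.171 Ω = 38.92∠-1.7° Ω.

Z = 38.9 - j1.171 Ω = 38.92∠-1.7° Ω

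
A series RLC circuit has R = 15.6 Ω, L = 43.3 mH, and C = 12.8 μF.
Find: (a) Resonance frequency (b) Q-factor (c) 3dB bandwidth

Step 1 — Resonance: ω₀ = 1/√(LC) = 1/√(0.0433·1.28e-05) = 1343 rad/s.
Step 2 — f₀ = ω₀/(2π) = 213.8 Hz.
Step 3 — Series Q: Q = ω₀L/R = 1343·0.0433/15.6 = 3.728.
Step 4 — Bandwidth: Δω = ω₀/Q = 360.3 rad/s; BW = Δω/(2π) = 57.34 Hz.

(a) f₀ = 213.8 Hz  (b) Q = 3.728  (c) BW = 57.34 Hz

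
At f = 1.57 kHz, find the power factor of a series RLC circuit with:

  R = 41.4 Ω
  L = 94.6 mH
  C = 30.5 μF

Step 1 — Angular frequency: ω = 2π·f = 2π·1570 = 9865 rad/s.
Step 2 — Component impedances:
  R: Z = R = 41.4 Ω
  L: Z = jωL = j·9865·0.0946 = 0 + j933.2 Ω
  C: Z = 1/(jωC) = -j/(ω·C) = 0 - j3.324 Ω
Step 3 — Series combination: Z_total = R + L + C = 41.4 + j929.9 Ω = 930.8∠87.5° Ω.
Step 4 — Power factor: PF = cos(φ) = Re(Z)/|Z| = 41.4/930.8 = 0.04448.
Step 5 — Type: Im(Z) = 929.9 ⇒ lagging (phase φ = 87.5°).

PF = 0.04448 (lagging, φ = 87.5°)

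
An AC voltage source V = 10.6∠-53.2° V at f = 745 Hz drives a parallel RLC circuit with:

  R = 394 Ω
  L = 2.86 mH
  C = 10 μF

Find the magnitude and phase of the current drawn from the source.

Step 1 — Angular frequency: ω = 2π·f = 2π·745 = 4681 rad/s.
Step 2 — Component impedances:
  R: Z = R = 394 Ω
  L: Z = jωL = j·4681·0.00286 = 0 + j13.39 Ω
  C: Z = 1/(jωC) = -j/(ω·C) = 0 - j21.36 Ω
Step 3 — Parallel combination: 1/Z_total = 1/R + 1/L + 1/C; Z_total = 3.237 + j35.57 Ω = 35.71∠84.8° Ω.
Step 4 — Source phasor: V = 10.6∠-53.2° V = 6.35 - j8.488 V.
Step 5 — Ohm's law: I = V / Z_total = (6.35 - j8.488) / (3.237 + j35.57) = -0.2206 - j0.1986 A.
Step 6 — Convert to polar: |I| = 0.2968 A, ∠I = -138.0°.

I = 0.2968∠-138.0° A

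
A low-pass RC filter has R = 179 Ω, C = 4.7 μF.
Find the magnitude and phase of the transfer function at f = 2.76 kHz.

Step 1 — Angular frequency: ω = 2π·2760 = 1.734e+04 rad/s.
Step 2 — Transfer function: H(jω) = 1/(1 + jωRC).
Step 3 — Denominator: 1 + jωRC = 1 + j·1.734e+04·179·4.7e-06 = 1 + j14.59.
Step 4 — H = 0.004676 - j0.06822.
Step 5 — Magnitude: |H| = 0.06838 (-23.3 dB); phase: φ = -86.1°.

|H| = 0.06838 (-23.3 dB), φ = -86.1°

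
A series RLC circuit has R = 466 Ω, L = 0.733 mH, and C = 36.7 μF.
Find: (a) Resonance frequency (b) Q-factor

Step 1 — Resonance condition Im(Z)=0 gives ω₀ = 1/√(LC).
Step 2 — ω₀ = 1/√(0.000733·3.67e-05) = 6097 rad/s.
Step 3 — f₀ = ω₀/(2π) = 970.4 Hz.
Step 4 — Series Q: Q = ω₀L/R = 6097·0.000733/466 = 0.00959.

(a) f₀ = 970.4 Hz  (b) Q = 0.00959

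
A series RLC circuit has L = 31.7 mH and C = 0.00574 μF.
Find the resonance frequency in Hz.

Step 1 — Resonance condition Im(Z)=0 gives ω₀ = 1/√(LC).
Step 2 — ω₀ = 1/√(0.0317·5.74e-09) = 7.413e+04 rad/s.
Step 3 — f₀ = ω₀/(2π) = 1.18e+04 Hz.

f₀ = 1.18e+04 Hz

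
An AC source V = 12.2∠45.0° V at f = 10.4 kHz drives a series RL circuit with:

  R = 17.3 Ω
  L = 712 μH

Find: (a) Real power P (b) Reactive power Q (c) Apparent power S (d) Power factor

Step 1 — Angular frequency: ω = 2π·f = 2π·1.04e+04 = 6.535e+04 rad/s.
Step 2 — Component impedances:
  R: Z = R = 17.3 Ω
  L: Z = jωL = j·6.535e+04·0.000712 = 0 + j46.53 Ω
Step 3 — Series combination: Z_total = R + L = 17.3 + j46.53 Ω = 49.64∠69.6° Ω.
Step 4 — Source phasor: V = 12.2∠45.0° V = 8.627 + j8.627 V.
Step 5 — Current: I = V / Z = 0.2235 - j0.1023 A = 0.2458∠-24.6° A.
Step 6 — Complex power: S = V·I* = 1.045 + j2.811 VA.
Step 7 — Real power: P = Re(S) = 1.045 W.
Step 8 — Reactive power: Q = Im(S) = 2.811 VAR.
Step 9 — Apparent power: |S| = 2.999 VA.
Step 10 — Power factor: PF = P/|S| = 0.3485 (lagging).

(a) P = 1.045 W  (b) Q = 2.811 VAR  (c) S = 2.999 VA  (d) PF = 0.3485 (lagging)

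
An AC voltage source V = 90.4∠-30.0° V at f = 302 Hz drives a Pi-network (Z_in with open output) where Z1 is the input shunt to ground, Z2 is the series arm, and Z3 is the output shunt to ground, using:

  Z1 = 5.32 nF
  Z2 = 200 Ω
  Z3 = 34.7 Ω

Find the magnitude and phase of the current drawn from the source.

Step 1 — Angular frequency: ω = 2π·f = 2π·302 = 1898 rad/s.
Step 2 — Component impedances:
  Z1: Z = 1/(jωC) = -j/(ω·C) = 0 - j9.906e+04 Ω
  Z2: Z = R = 200 Ω
  Z3: Z = R = 34.7 Ω
Step 3 — With open output, the series arm Z2 and the output shunt Z3 appear in series to ground: Z2 + Z3 = 234.7 Ω.
Step 4 — Parallel with input shunt Z1: Z_in = Z1 || (Z2 + Z3) = 234.7 - j0.5561 Ω = 234.7∠-0.1° Ω.
Step 5 — Source phasor: V = 90.4∠-30.0° V = 78.29 - j45.2 V.
Step 6 — Ohm's law: I = V / Z_total = (78.29 - j45.2) / (234.7 - j0.5561) = 0.334 - j0.1918 A.
Step 7 — Convert to polar: |I| = 0.3852 A, ∠I = -29.9°.

I = 0.3852∠-29.9° A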